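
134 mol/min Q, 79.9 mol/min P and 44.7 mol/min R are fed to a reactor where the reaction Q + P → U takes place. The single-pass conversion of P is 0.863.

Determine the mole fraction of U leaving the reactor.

0.364

P reacted = 0.863 × 79.9 = 68.95 mol/min; ν_P = −1, so ξ = 68.95/1 = 68.95 mol/min.
Outlet amounts (n = n₀ + ν ξ):
  Q: 134 − 1(68.95) = 65.05
  P: 79.9 − 1(68.95) = 10.95
  U: 0 + 1(68.95) = 68.95
  R: 44.7 (inert)
Total out = 189.6 mol/min; y_U = 68.95 / 189.6 = 0.3636.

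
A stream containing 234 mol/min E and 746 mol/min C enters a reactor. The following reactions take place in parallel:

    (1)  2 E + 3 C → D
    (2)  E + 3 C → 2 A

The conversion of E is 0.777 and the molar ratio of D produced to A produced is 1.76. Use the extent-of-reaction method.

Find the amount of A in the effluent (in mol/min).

Conversion of E: E consumed = 0.777 × 234 = 181.8 mol/min = 2ξ₁ + 1ξ₂.
Selectivity: 1ξ₁ / (2ξ₂) = 1.76 → ξ₁ = 3.52 ξ₂.
Substitute: (2·3.52 + 1) ξ₂ = 181.8 → ξ₂ = 22.61 mol/min, ξ₁ = 79.6 mol/min.
Outlet amounts (n = n₀ + Σ ν·ξ):
  E: 234 − 2(79.6) − 1(22.61) = 52.18
  C: 746 − 3(79.6) − 3(22.61) = 439.4
  D: 0 + 1(79.6) = 79.6
  A: 0 + 2(22.61) = 45.23

45.2 mol/min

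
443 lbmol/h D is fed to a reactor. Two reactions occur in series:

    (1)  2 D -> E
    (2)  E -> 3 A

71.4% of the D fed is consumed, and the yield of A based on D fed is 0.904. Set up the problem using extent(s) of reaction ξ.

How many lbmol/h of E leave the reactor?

24.7 lbmol/h

Conversion of D: D consumed = 2ξ₁ = 0.714 × 443 → ξ₁ = 158.2 lbmol/h.
Yield of A: 3ξ₂ / 443 = 0.904 → ξ₂ = 133.5 lbmol/h.
Outlet amounts (n = n₀ + Σ ν·ξ):
  D: 443 − 2(158.2) = 126.7
  E: 0 + 1(158.2) − 1(133.5) = 24.66
  A: 0 + 3(133.5) = 400.5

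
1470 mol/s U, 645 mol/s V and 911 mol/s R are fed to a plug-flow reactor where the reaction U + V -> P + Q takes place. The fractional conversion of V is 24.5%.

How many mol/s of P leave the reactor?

V reacted = 0.245 × 645 = 158 mol/s; ν_V = −1, so ξ = 158/1 = 158 mol/s.
Outlet amounts (n = n₀ + ν ξ):
  U: 1470 − 1(158) = 1312
  V: 645 − 1(158) = 487
  P: 0 + 1(158) = 158
  Q: 0 + 1(158) = 158
  R: 911 (inert)

158 mol/s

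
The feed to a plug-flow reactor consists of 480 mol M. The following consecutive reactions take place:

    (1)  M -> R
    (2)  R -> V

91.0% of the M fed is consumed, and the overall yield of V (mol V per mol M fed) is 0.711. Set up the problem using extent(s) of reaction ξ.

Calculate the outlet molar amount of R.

Conversion of M: M consumed = 1ξ₁ = 0.91 × 480 → ξ₁ = 436.8 mol.
Yield of V: 1ξ₂ / 480 = 0.711 → ξ₂ = 341.3 mol.
Outlet amounts (n = n₀ + Σ ν·ξ):
  M: 480 − 1(436.8) = 43.2
  R: 0 + 1(436.8) − 1(341.3) = 95.52
  V: 0 + 1(341.3) = 341.3

95.5 mol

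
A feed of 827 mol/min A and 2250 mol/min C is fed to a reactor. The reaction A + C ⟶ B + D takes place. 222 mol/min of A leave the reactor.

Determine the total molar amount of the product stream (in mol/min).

For A: n = n₀ − 1ξ → 222 = 827 − 1ξ, giving ξ = 605 mol/min.
Outlet amounts (n = n₀ + ν ξ):
  A: 827 − 1(605) = 222
  C: 2250 − 1(605) = 1645
  B: 0 + 1(605) = 605
  D: 0 + 1(605) = 605
Total out = 222 + 1645 + 605 + 605 = 3077 mol/min.

3080 mol/min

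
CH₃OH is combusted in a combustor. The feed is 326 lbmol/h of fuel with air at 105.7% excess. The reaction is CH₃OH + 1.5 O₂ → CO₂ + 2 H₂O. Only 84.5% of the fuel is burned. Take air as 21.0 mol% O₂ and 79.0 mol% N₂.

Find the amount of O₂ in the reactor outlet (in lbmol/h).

Stoichiometric O₂ = 1.5 × 326 = 489 lbmol/h; O₂ fed = 489 × 2.057 = 1006 lbmol/h.
N₂ fed = 1006 × 79/21 = 3784 lbmol/h.
Fuel reacted = 0.845 × 326 → ξ = 275.5 lbmol/h.
Outlet (n = n₀ + ν ξ):
  CH₃OH: 326 − 1(275.5) = 50.53
  O₂: 1006 − 1.5(275.5) = 592.7
  N₂: 3784 (inert)
  CO₂: 0 + 1(275.5) = 275.5
  H₂O: 0 + 2(275.5) = 550.9

593 lbmol/h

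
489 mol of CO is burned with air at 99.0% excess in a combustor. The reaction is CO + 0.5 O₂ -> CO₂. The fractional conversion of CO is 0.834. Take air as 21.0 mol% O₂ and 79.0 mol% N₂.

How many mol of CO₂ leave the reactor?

408 mol

Stoichiometric O₂ = 0.5 × 489 = 244.5 mol; O₂ fed = 244.5 × 1.990 = 486.6 mol.
N₂ fed = 486.6 × 79/21 = 1830 mol.
Fuel reacted = 0.834 × 489 → ξ = 407.8 mol.
Outlet (n = n₀ + ν ξ):
  CO: 489 − 1(407.8) = 81.17
  O₂: 486.6 − 0.5(407.8) = 282.6
  N₂: 1830 (inert)
  CO₂: 0 + 1(407.8) = 407.8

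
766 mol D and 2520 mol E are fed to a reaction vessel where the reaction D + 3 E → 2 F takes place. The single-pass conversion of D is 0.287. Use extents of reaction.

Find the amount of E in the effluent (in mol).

D reacted = 0.287 × 766 = 219.8 mol; ν_D = −1, so ξ = 219.8/1 = 219.8 mol.
Outlet amounts (n = n₀ + ν ξ):
  D: 766 − 1(219.8) = 546.2
  E: 2520 − 3(219.8) = 1860
  F: 0 + 2(219.8) = 439.7

1860 mol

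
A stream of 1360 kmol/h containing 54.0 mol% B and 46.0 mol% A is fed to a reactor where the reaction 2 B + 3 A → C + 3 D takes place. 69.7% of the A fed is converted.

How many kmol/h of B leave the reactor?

A reacted = 0.697 × 625.6 = 436 kmol/h; ν_A = −3, so ξ = 436/3 = 145.3 kmol/h.
Outlet amounts (n = n₀ + ν ξ):
  B: 734.4 − 2(145.3) = 443.7
  A: 625.6 − 3(145.3) = 189.6
  C: 0 + 1(145.3) = 145.3
  D: 0 + 3(145.3) = 436

444 kmol/h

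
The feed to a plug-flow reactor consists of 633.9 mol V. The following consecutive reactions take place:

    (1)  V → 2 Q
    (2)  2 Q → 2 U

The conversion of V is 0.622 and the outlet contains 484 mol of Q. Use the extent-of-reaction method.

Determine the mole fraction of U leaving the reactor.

Conversion of V: V consumed = 1ξ₁ = 0.622 × 633.9 → ξ₁ = 394.3 mol.
Q balance: n_Q = 0 + 2ξ₁ − 2ξ₂ = 484 → ξ₂ = (2·394.3 − 484)/2 = 152.3 mol.
Outlet amounts (n = n₀ + Σ ν·ξ):
  V: 633.9 − 1(394.3) = 239.6
  Q: 0 + 2(394.3) − 2(152.3) = 484
  U: 0 + 2(152.3) = 304.6
Total out = 1028 mol; y_U = 304.6 / 1028 = 0.2962.

0.296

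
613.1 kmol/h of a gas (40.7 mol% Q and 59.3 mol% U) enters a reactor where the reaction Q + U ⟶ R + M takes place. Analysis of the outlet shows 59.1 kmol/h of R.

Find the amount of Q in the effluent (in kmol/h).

For R: n = n₀ + 1ξ → 59.1 = 0 + 1ξ, giving ξ = 59.1 kmol/h.
Outlet amounts (n = n₀ + ν ξ):
  Q: 249.5 − 1(59.1) = 190.4
  U: 363.6 − 1(59.1) = 304.5
  R: 0 + 1(59.1) = 59.1
  M: 0 + 1(59.1) = 59.1

190 kmol/h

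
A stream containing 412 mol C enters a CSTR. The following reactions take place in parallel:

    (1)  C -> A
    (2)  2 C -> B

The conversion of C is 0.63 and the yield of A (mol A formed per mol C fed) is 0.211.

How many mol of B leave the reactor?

Yield of A: 1ξ₁ / 412 = 0.211 → ξ₁ = 86.93 mol.
Conversion of C: 1ξ₁ + 2ξ₂ = 0.63 × 412 = 259.6 → ξ₂ = 86.31 mol.
Outlet amounts (n = n₀ + Σ ν·ξ):
  C: 412 − 1(86.93) − 2(86.31) = 152.4
  A: 0 + 1(86.93) = 86.93
  B: 0 + 1(86.31) = 86.31

86.3 mol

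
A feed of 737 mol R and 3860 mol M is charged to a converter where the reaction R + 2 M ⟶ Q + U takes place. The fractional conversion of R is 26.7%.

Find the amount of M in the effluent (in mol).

3470 mol

R reacted = 0.267 × 737 = 196.8 mol; ν_R = −1, so ξ = 196.8/1 = 196.8 mol.
Outlet amounts (n = n₀ + ν ξ):
  R: 737 − 1(196.8) = 540.2
  M: 3860 − 2(196.8) = 3466
  Q: 0 + 1(196.8) = 196.8
  U: 0 + 1(196.8) = 196.8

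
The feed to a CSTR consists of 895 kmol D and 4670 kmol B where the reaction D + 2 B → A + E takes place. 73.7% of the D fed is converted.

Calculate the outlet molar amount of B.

3350 kmol

D reacted = 0.737 × 895 = 659.6 kmol; ν_D = −1, so ξ = 659.6/1 = 659.6 kmol.
Outlet amounts (n = n₀ + ν ξ):
  D: 895 − 1(659.6) = 235.4
  B: 4670 − 2(659.6) = 3351
  A: 0 + 1(659.6) = 659.6
  E: 0 + 1(659.6) = 659.6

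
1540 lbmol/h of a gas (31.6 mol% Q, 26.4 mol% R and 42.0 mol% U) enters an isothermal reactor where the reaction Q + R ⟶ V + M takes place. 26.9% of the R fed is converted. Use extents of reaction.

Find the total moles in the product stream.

1540 lbmol/h

R reacted = 0.269 × 406.6 = 109.4 lbmol/h; ν_R = −1, so ξ = 109.4/1 = 109.4 lbmol/h.
Outlet amounts (n = n₀ + ν ξ):
  Q: 486.6 − 1(109.4) = 377.3
  R: 406.6 − 1(109.4) = 297.2
  V: 0 + 1(109.4) = 109.4
  M: 0 + 1(109.4) = 109.4
  U: 646.8 (inert)
Total out = 377.3 + 297.2 + 109.4 + 109.4 + 646.8 = 1540 lbmol/h.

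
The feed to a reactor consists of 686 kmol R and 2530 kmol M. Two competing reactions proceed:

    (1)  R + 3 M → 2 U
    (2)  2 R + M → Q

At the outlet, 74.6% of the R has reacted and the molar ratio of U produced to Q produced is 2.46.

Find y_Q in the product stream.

Conversion of R: R consumed = 0.746 × 686 = 511.8 kmol = 1ξ₁ + 2ξ₂.
Selectivity: 2ξ₁ / (1ξ₂) = 2.46 → ξ₁ = 1.23 ξ₂.
Substitute: (1·1.23 + 2) ξ₂ = 511.8 → ξ₂ = 158.4 kmol, ξ₁ = 194.9 kmol.
Outlet amounts (n = n₀ + Σ ν·ξ):
  R: 686 − 1(194.9) − 2(158.4) = 174.2
  M: 2530 − 3(194.9) − 1(158.4) = 1787
  U: 0 + 2(194.9) = 389.8
  Q: 0 + 1(158.4) = 158.4
Total out = 2509 kmol; y_Q = 158.4 / 2509 = 0.06314.

0.0631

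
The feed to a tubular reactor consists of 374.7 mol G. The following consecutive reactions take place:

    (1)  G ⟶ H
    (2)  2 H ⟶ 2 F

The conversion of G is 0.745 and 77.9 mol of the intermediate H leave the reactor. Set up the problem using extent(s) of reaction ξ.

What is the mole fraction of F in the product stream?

Conversion of G: G consumed = 1ξ₁ = 0.745 × 374.7 → ξ₁ = 279.2 mol.
H balance: n_H = 0 + 1ξ₁ − 2ξ₂ = 77.9 → ξ₂ = (1·279.2 − 77.9)/2 = 100.6 mol.
Outlet amounts (n = n₀ + Σ ν·ξ):
  G: 374.7 − 1(279.2) = 95.55
  H: 0 + 1(279.2) − 2(100.6) = 77.9
  F: 0 + 2(100.6) = 201.3
Total out = 374.7 mol; y_F = 201.3 / 374.7 = 0.5371.

0.537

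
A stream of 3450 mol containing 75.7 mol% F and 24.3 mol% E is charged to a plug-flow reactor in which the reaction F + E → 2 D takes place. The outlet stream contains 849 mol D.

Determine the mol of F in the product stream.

2190 mol

For D: n = n₀ + 2ξ → 849 = 0 + 2ξ, giving ξ = 424.5 mol.
Outlet amounts (n = n₀ + ν ξ):
  F: 2612 − 1(424.5) = 2187
  E: 838.4 − 1(424.5) = 413.9
  D: 0 + 2(424.5) = 849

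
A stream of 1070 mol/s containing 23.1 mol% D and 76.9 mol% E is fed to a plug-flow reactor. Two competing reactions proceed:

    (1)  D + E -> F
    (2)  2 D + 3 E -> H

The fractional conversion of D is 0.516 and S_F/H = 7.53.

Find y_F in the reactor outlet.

0.11

Conversion of D: D consumed = 0.516 × 247.2 = 127.5 mol/s = 1ξ₁ + 2ξ₂.
Selectivity: 1ξ₁ / (1ξ₂) = 7.53 → ξ₁ = 7.53 ξ₂.
Substitute: (1·7.53 + 2) ξ₂ = 127.5 → ξ₂ = 13.38 mol/s, ξ₁ = 100.8 mol/s.
Outlet amounts (n = n₀ + Σ ν·ξ):
  D: 247.2 − 1(100.8) − 2(13.38) = 119.6
  E: 822.8 − 1(100.8) − 3(13.38) = 681.9
  F: 0 + 1(100.8) = 100.8
  H: 0 + 1(13.38) = 13.38
Total out = 915.7 mol/s; y_F = 100.8 / 915.7 = 0.1101.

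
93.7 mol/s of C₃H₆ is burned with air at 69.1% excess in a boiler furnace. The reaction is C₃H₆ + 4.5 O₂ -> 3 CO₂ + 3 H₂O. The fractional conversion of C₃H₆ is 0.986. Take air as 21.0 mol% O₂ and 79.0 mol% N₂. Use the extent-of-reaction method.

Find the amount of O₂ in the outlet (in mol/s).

Stoichiometric O₂ = 4.5 × 93.7 = 421.7 mol/s; O₂ fed = 421.7 × 1.691 = 713 mol/s.
N₂ fed = 713 × 79/21 = 2682 mol/s.
Fuel reacted = 0.986 × 93.7 → ξ = 92.39 mol/s.
Outlet (n = n₀ + ν ξ):
  C₃H₆: 93.7 − 1(92.39) = 1.312
  O₂: 713 − 4.5(92.39) = 297.3
  N₂: 2682 (inert)
  CO₂: 0 + 3(92.39) = 277.2
  H₂O: 0 + 3(92.39) = 277.2

297 mol/s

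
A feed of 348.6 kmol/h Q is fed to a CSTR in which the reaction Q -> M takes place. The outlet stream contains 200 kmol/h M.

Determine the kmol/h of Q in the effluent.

149 kmol/h

For M: n = n₀ + 1ξ → 200 = 0 + 1ξ, giving ξ = 200 kmol/h.
Outlet amounts (n = n₀ + ν ξ):
  Q: 348.6 − 1(200) = 148.6
  M: 0 + 1(200) = 200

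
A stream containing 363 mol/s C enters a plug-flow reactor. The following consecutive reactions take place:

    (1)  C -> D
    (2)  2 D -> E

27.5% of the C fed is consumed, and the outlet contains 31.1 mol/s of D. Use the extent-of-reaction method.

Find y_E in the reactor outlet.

0.105

Conversion of C: C consumed = 1ξ₁ = 0.275 × 363 → ξ₁ = 99.83 mol/s.
D balance: n_D = 0 + 1ξ₁ − 2ξ₂ = 31.1 → ξ₂ = (1·99.83 − 31.1)/2 = 34.36 mol/s.
Outlet amounts (n = n₀ + Σ ν·ξ):
  C: 363 − 1(99.83) = 263.2
  D: 0 + 1(99.83) − 2(34.36) = 31.1
  E: 0 + 1(34.36) = 34.36
Total out = 328.6 mol/s; y_E = 34.36 / 328.6 = 0.1046.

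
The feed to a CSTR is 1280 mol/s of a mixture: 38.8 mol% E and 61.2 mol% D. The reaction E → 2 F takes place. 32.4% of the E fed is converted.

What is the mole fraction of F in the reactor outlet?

E reacted = 0.324 × 496.6 = 160.9 mol/s; ν_E = −1, so ξ = 160.9/1 = 160.9 mol/s.
Outlet amounts (n = n₀ + ν ξ):
  E: 496.6 − 1(160.9) = 335.7
  F: 0 + 2(160.9) = 321.8
  D: 783.4 (inert)
Total out = 1441 mol/s; y_F = 321.8 / 1441 = 0.2233.

0.223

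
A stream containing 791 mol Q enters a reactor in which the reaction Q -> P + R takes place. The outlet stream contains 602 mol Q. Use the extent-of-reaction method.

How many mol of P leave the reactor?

For Q: n = n₀ − 1ξ → 602 = 791 − 1ξ, giving ξ = 189 mol.
Outlet amounts (n = n₀ + ν ξ):
  Q: 791 − 1(189) = 602
  P: 0 + 1(189) = 189
  R: 0 + 1(189) = 189

189 mol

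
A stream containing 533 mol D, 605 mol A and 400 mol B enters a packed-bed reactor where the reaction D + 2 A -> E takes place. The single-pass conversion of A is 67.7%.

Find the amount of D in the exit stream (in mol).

A reacted = 0.677 × 605 = 409.6 mol; ν_A = −2, so ξ = 409.6/2 = 204.8 mol.
Outlet amounts (n = n₀ + ν ξ):
  D: 533 − 1(204.8) = 328.2
  A: 605 − 2(204.8) = 195.4
  E: 0 + 1(204.8) = 204.8
  B: 400 (inert)

328 mol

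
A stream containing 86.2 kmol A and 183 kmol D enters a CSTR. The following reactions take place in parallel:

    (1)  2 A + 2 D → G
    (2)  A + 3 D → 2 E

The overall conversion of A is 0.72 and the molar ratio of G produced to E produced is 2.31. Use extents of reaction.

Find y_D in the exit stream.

0.629

Conversion of A: A consumed = 0.72 × 86.2 = 62.06 kmol = 2ξ₁ + 1ξ₂.
Selectivity: 1ξ₁ / (2ξ₂) = 2.31 → ξ₁ = 4.62 ξ₂.
Substitute: (2·4.62 + 1) ξ₂ = 62.06 → ξ₂ = 6.061 kmol, ξ₁ = 28 kmol.
Outlet amounts (n = n₀ + Σ ν·ξ):
  A: 86.2 − 2(28) − 1(6.061) = 24.14
  D: 183 − 2(28) − 3(6.061) = 108.8
  G: 0 + 1(28) = 28
  E: 0 + 2(6.061) = 12.12
Total out = 173.1 kmol; y_D = 108.8 / 173.1 = 0.6287.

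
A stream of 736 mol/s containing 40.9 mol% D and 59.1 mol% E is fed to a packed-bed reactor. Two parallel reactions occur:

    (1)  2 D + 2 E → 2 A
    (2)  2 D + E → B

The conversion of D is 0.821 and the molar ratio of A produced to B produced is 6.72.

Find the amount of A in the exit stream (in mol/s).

190 mol/s

Conversion of D: D consumed = 0.821 × 301 = 247.1 mol/s = 2ξ₁ + 2ξ₂.
Selectivity: 2ξ₁ / (1ξ₂) = 6.72 → ξ₁ = 3.36 ξ₂.
Substitute: (2·3.36 + 2) ξ₂ = 247.1 → ξ₂ = 28.34 mol/s, ξ₁ = 95.23 mol/s.
Outlet amounts (n = n₀ + Σ ν·ξ):
  D: 301 − 2(95.23) − 2(28.34) = 53.88
  E: 435 − 2(95.23) − 1(28.34) = 216.2
  A: 0 + 2(95.23) = 190.5
  B: 0 + 1(28.34) = 28.34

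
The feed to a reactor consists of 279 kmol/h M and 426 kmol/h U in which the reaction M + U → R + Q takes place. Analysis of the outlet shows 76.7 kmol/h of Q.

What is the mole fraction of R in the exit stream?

0.109

For Q: n = n₀ + 1ξ → 76.7 = 0 + 1ξ, giving ξ = 76.7 kmol/h.
Outlet amounts (n = n₀ + ν ξ):
  M: 279 − 1(76.7) = 202.3
  U: 426 − 1(76.7) = 349.3
  R: 0 + 1(76.7) = 76.7
  Q: 0 + 1(76.7) = 76.7
Total out = 705 kmol/h; y_R = 76.7 / 705 = 0.1088.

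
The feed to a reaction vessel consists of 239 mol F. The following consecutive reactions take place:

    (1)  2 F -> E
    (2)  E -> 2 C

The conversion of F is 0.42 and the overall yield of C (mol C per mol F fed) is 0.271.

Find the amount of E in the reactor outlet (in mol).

Conversion of F: F consumed = 2ξ₁ = 0.42 × 239 → ξ₁ = 50.19 mol.
Yield of C: 2ξ₂ / 239 = 0.271 → ξ₂ = 32.38 mol.
Outlet amounts (n = n₀ + Σ ν·ξ):
  F: 239 − 2(50.19) = 138.6
  E: 0 + 1(50.19) − 1(32.38) = 17.81
  C: 0 + 2(32.38) = 64.77

17.8 mol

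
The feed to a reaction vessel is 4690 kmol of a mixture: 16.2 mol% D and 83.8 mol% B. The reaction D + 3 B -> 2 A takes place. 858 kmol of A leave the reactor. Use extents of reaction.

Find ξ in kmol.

ξ = 429 kmol

For A: n = n₀ + 2ξ → 858 = 0 + 2ξ, giving ξ = 429 kmol.
Outlet amounts (n = n₀ + ν ξ):
  D: 759.8 − 1(429) = 330.8
  B: 3930 − 3(429) = 2643
  A: 0 + 2(429) = 858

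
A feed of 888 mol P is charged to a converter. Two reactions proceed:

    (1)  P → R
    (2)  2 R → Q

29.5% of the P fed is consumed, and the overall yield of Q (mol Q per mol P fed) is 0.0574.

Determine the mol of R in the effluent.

160 mol

Conversion of P: P consumed = 1ξ₁ = 0.295 × 888 → ξ₁ = 262 mol.
Yield of Q: 1ξ₂ / 888 = 0.0574 → ξ₂ = 50.97 mol.
Outlet amounts (n = n₀ + Σ ν·ξ):
  P: 888 − 1(262) = 626
  R: 0 + 1(262) − 2(50.97) = 160
  Q: 0 + 1(50.97) = 50.97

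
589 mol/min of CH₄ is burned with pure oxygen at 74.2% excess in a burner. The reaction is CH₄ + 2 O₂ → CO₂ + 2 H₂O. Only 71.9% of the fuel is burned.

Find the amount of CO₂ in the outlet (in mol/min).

423 mol/min

Stoichiometric O₂ = 2 × 589 = 1178 mol/min; O₂ fed = 1178 × 1.742 = 2052 mol/min.
Fuel reacted = 0.719 × 589 → ξ = 423.5 mol/min.
Outlet (n = n₀ + ν ξ):
  CH₄: 589 − 1(423.5) = 165.5
  O₂: 2052 − 2(423.5) = 1205
  CO₂: 0 + 1(423.5) = 423.5
  H₂O: 0 + 2(423.5) = 847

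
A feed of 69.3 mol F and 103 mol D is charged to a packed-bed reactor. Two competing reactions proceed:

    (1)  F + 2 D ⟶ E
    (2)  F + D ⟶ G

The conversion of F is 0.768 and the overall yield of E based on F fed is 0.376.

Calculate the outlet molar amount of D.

23.7 mol

Yield of E: 1ξ₁ / 69.3 = 0.376 → ξ₁ = 26.06 mol.
Conversion of F: 1ξ₁ + 1ξ₂ = 0.768 × 69.3 = 53.22 → ξ₂ = 27.17 mol.
Outlet amounts (n = n₀ + Σ ν·ξ):
  F: 69.3 − 1(26.06) − 1(27.17) = 16.08
  D: 103 − 2(26.06) − 1(27.17) = 23.72
  E: 0 + 1(26.06) = 26.06
  G: 0 + 1(27.17) = 27.17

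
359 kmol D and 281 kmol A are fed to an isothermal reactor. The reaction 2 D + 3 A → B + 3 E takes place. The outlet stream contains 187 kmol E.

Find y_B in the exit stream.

For E: n = n₀ + 3ξ → 187 = 0 + 3ξ, giving ξ = 62.33 kmol.
Outlet amounts (n = n₀ + ν ξ):
  D: 359 − 2(62.33) = 234.3
  A: 281 − 3(62.33) = 94
  B: 0 + 1(62.33) = 62.33
  E: 0 + 3(62.33) = 187
Total out = 577.7 kmol; y_B = 62.33 / 577.7 = 0.1079.

0.108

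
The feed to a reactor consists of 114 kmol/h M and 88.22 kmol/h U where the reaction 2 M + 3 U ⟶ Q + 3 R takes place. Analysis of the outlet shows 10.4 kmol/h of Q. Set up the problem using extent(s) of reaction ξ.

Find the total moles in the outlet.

For Q: n = n₀ + 1ξ → 10.4 = 0 + 1ξ, giving ξ = 10.4 kmol/h.
Outlet amounts (n = n₀ + ν ξ):
  M: 114 − 2(10.4) = 93.2
  U: 88.22 − 3(10.4) = 57.02
  Q: 0 + 1(10.4) = 10.4
  R: 0 + 3(10.4) = 31.2
Total out = 93.2 + 57.02 + 10.4 + 31.2 = 191.8 kmol/h.

192 kmol/h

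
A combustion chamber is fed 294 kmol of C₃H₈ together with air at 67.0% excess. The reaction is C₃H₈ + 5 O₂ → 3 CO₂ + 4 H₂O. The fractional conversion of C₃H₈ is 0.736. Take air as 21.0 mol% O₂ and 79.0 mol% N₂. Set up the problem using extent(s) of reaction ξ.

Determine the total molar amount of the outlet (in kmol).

Stoichiometric O₂ = 5 × 294 = 1470 kmol; O₂ fed = 1470 × 1.670 = 2455 kmol.
N₂ fed = 2455 × 79/21 = 9235 kmol.
Fuel reacted = 0.736 × 294 → ξ = 216.4 kmol.
Outlet (n = n₀ + ν ξ):
  C₃H₈: 294 − 1(216.4) = 77.62
  O₂: 2455 − 5(216.4) = 1373
  N₂: 9235 (inert)
  CO₂: 0 + 3(216.4) = 649.2
  H₂O: 0 + 4(216.4) = 865.5
Total out = 77.62 + 1373 + 9235 + 649.2 + 865.5 = 12200 kmol.

12200 kmol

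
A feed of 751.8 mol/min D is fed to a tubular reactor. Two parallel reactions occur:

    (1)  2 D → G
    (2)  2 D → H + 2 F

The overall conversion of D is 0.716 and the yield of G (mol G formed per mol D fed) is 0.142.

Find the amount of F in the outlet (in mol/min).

325 mol/min

Yield of G: 1ξ₁ / 751.8 = 0.142 → ξ₁ = 106.8 mol/min.
Conversion of D: 2ξ₁ + 2ξ₂ = 0.716 × 751.8 = 538.3 → ξ₂ = 162.4 mol/min.
Outlet amounts (n = n₀ + Σ ν·ξ):
  D: 751.8 − 2(106.8) − 2(162.4) = 213.5
  G: 0 + 1(106.8) = 106.8
  H: 0 + 1(162.4) = 162.4
  F: 0 + 2(162.4) = 324.8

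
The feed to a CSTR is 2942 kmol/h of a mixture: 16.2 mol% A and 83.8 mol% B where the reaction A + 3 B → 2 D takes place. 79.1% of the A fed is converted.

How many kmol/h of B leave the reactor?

1330 kmol/h

A reacted = 0.791 × 476.6 = 377 kmol/h; ν_A = −1, so ξ = 377/1 = 377 kmol/h.
Outlet amounts (n = n₀ + ν ξ):
  A: 476.6 − 1(377) = 99.61
  B: 2465 − 3(377) = 1334
  D: 0 + 2(377) = 754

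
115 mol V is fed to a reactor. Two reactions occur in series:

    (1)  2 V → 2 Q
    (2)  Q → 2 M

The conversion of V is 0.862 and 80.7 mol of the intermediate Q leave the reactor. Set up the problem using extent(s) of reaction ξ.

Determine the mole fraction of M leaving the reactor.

Conversion of V: V consumed = 2ξ₁ = 0.862 × 115 → ξ₁ = 49.56 mol.
Q balance: n_Q = 0 + 2ξ₁ − 1ξ₂ = 80.7 → ξ₂ = (2·49.56 − 80.7)/1 = 18.43 mol.
Outlet amounts (n = n₀ + Σ ν·ξ):
  V: 115 − 2(49.56) = 15.87
  Q: 0 + 2(49.56) − 1(18.43) = 80.7
  M: 0 + 2(18.43) = 36.86
Total out = 133.4 mol; y_M = 36.86 / 133.4 = 0.2762.

0.276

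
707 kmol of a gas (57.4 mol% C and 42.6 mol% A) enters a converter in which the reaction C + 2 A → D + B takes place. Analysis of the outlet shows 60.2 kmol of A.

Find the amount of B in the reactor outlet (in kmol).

120 kmol

For A: n = n₀ − 2ξ → 60.2 = 301.2 − 2ξ, giving ξ = 120.5 kmol.
Outlet amounts (n = n₀ + ν ξ):
  C: 405.8 − 1(120.5) = 285.3
  A: 301.2 − 2(120.5) = 60.2
  D: 0 + 1(120.5) = 120.5
  B: 0 + 1(120.5) = 120.5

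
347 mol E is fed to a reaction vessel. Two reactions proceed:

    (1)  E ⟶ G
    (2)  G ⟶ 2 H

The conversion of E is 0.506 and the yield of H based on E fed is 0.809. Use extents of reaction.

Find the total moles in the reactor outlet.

487 mol

Conversion of E: E consumed = 1ξ₁ = 0.506 × 347 → ξ₁ = 175.6 mol.
Yield of H: 2ξ₂ / 347 = 0.809 → ξ₂ = 140.4 mol.
Outlet amounts (n = n₀ + Σ ν·ξ):
  E: 347 − 1(175.6) = 171.4
  G: 0 + 1(175.6) − 1(140.4) = 35.22
  H: 0 + 2(140.4) = 280.7
Total out = 171.4 + 35.22 + 280.7 = 487.4 mol.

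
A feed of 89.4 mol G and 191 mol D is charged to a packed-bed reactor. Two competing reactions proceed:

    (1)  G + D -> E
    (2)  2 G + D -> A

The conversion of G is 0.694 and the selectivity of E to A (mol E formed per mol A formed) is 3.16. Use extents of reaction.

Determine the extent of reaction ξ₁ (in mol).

ξ₁ = 38 mol

Conversion of G: G consumed = 0.694 × 89.4 = 62.04 mol = 1ξ₁ + 2ξ₂.
Selectivity: 1ξ₁ / (1ξ₂) = 3.16 → ξ₁ = 3.16 ξ₂.
Substitute: (1·3.16 + 2) ξ₂ = 62.04 → ξ₂ = 12.02 mol, ξ₁ = 38 mol.
Outlet amounts (n = n₀ + Σ ν·ξ):
  G: 89.4 − 1(38) − 2(12.02) = 27.36
  D: 191 − 1(38) − 1(12.02) = 141
  E: 0 + 1(38) = 38
  A: 0 + 1(12.02) = 12.02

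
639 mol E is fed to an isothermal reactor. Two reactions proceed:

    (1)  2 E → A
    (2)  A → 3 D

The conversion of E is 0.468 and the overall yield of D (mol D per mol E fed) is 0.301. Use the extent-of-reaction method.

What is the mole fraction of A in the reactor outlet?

0.138

Conversion of E: E consumed = 2ξ₁ = 0.468 × 639 → ξ₁ = 149.5 mol.
Yield of D: 3ξ₂ / 639 = 0.301 → ξ₂ = 64.11 mol.
Outlet amounts (n = n₀ + Σ ν·ξ):
  E: 639 − 2(149.5) = 339.9
  A: 0 + 1(149.5) − 1(64.11) = 85.41
  D: 0 + 3(64.11) = 192.3
Total out = 617.7 mol; y_A = 85.41 / 617.7 = 0.1383.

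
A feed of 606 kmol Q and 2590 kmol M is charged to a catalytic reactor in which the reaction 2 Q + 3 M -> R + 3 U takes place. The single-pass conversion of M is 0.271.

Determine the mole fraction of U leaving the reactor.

M reacted = 0.271 × 2590 = 701.9 kmol; ν_M = −3, so ξ = 701.9/3 = 234 kmol.
Outlet amounts (n = n₀ + ν ξ):
  Q: 606 − 2(234) = 138.1
  M: 2590 − 3(234) = 1888
  R: 0 + 1(234) = 234
  U: 0 + 3(234) = 701.9
Total out = 2962 kmol; y_U = 701.9 / 2962 = 0.237.

0.237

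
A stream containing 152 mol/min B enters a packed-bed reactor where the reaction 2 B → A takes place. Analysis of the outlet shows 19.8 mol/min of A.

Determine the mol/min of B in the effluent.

112 mol/min

For A: n = n₀ + 1ξ → 19.8 = 0 + 1ξ, giving ξ = 19.8 mol/min.
Outlet amounts (n = n₀ + ν ξ):
  B: 152 − 2(19.8) = 112.4
  A: 0 + 1(19.8) = 19.8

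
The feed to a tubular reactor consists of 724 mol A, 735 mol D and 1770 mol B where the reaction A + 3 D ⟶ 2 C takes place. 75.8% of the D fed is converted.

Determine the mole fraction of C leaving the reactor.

0.13

D reacted = 0.758 × 735 = 557.1 mol; ν_D = −3, so ξ = 557.1/3 = 185.7 mol.
Outlet amounts (n = n₀ + ν ξ):
  A: 724 − 1(185.7) = 538.3
  D: 735 − 3(185.7) = 177.9
  C: 0 + 2(185.7) = 371.4
  B: 1770 (inert)
Total out = 2858 mol; y_C = 371.4 / 2858 = 0.13.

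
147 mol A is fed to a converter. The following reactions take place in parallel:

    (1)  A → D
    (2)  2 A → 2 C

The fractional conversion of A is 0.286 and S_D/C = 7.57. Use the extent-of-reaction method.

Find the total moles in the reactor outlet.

Conversion of A: A consumed = 0.286 × 147 = 42.04 mol = 1ξ₁ + 2ξ₂.
Selectivity: 1ξ₁ / (2ξ₂) = 7.57 → ξ₁ = 15.14 ξ₂.
Substitute: (1·15.14 + 2) ξ₂ = 42.04 → ξ₂ = 2.453 mol, ξ₁ = 37.14 mol.
Outlet amounts (n = n₀ + Σ ν·ξ):
  A: 147 − 1(37.14) − 2(2.453) = 105
  D: 0 + 1(37.14) = 37.14
  C: 0 + 2(2.453) = 4.906
Total out = 105 + 37.14 + 4.906 = 147 mol.

147 mol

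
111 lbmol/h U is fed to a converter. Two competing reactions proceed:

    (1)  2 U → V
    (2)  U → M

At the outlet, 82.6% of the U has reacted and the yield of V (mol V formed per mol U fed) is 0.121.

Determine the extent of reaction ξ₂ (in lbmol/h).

ξ₂ = 64.8 lbmol/h

Yield of V: 1ξ₁ / 111 = 0.121 → ξ₁ = 13.43 lbmol/h.
Conversion of U: 2ξ₁ + 1ξ₂ = 0.826 × 111 = 91.69 → ξ₂ = 64.82 lbmol/h.
Outlet amounts (n = n₀ + Σ ν·ξ):
  U: 111 − 2(13.43) − 1(64.82) = 19.31
  V: 0 + 1(13.43) = 13.43
  M: 0 + 1(64.82) = 64.82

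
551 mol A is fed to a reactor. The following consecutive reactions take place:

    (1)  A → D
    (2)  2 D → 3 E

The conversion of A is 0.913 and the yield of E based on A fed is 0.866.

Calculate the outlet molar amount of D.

Conversion of A: A consumed = 1ξ₁ = 0.913 × 551 → ξ₁ = 503.1 mol.
Yield of E: 3ξ₂ / 551 = 0.866 → ξ₂ = 159.1 mol.
Outlet amounts (n = n₀ + Σ ν·ξ):
  A: 551 − 1(503.1) = 47.94
  D: 0 + 1(503.1) − 2(159.1) = 185
  E: 0 + 3(159.1) = 477.2

185 mol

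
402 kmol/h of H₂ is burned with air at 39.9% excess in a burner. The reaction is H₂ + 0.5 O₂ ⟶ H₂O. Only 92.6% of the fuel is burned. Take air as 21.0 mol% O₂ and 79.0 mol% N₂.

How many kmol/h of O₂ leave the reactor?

Stoichiometric O₂ = 0.5 × 402 = 201 kmol/h; O₂ fed = 201 × 1.399 = 281.2 kmol/h.
N₂ fed = 281.2 × 79/21 = 1058 kmol/h.
Fuel reacted = 0.926 × 402 → ξ = 372.3 kmol/h.
Outlet (n = n₀ + ν ξ):
  H₂: 402 − 1(372.3) = 29.75
  O₂: 281.2 − 0.5(372.3) = 95.07
  N₂: 1058 (inert)
  H₂O: 0 + 1(372.3) = 372.3

95.1 kmol/h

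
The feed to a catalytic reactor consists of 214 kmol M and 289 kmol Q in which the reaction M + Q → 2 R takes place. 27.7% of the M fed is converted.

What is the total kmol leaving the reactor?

M reacted = 0.277 × 214 = 59.28 kmol; ν_M = −1, so ξ = 59.28/1 = 59.28 kmol.
Outlet amounts (n = n₀ + ν ξ):
  M: 214 − 1(59.28) = 154.7
  Q: 289 − 1(59.28) = 229.7
  R: 0 + 2(59.28) = 118.6
Total out = 154.7 + 229.7 + 118.6 = 503 kmol.

503 kmol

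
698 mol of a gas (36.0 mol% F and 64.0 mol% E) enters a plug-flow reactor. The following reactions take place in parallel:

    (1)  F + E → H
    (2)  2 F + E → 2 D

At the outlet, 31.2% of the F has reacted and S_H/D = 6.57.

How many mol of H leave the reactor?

Conversion of F: F consumed = 0.312 × 251.3 = 78.4 mol = 1ξ₁ + 2ξ₂.
Selectivity: 1ξ₁ / (2ξ₂) = 6.57 → ξ₁ = 13.14 ξ₂.
Substitute: (1·13.14 + 2) ξ₂ = 78.4 → ξ₂ = 5.178 mol, ξ₁ = 68.04 mol.
Outlet amounts (n = n₀ + Σ ν·ξ):
  F: 251.3 − 1(68.04) − 2(5.178) = 172.9
  E: 446.7 − 1(68.04) − 1(5.178) = 373.5
  H: 0 + 1(68.04) = 68.04
  D: 0 + 2(5.178) = 10.36

68 mol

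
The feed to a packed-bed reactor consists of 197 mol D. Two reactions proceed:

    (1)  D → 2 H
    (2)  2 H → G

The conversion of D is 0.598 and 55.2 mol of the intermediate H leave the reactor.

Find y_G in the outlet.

Conversion of D: D consumed = 1ξ₁ = 0.598 × 197 → ξ₁ = 117.8 mol.
H balance: n_H = 0 + 2ξ₁ − 2ξ₂ = 55.2 → ξ₂ = (2·117.8 − 55.2)/2 = 90.21 mol.
Outlet amounts (n = n₀ + Σ ν·ξ):
  D: 197 − 1(117.8) = 79.19
  H: 0 + 2(117.8) − 2(90.21) = 55.2
  G: 0 + 1(90.21) = 90.21
Total out = 224.6 mol; y_G = 90.21 / 224.6 = 0.4016.

0.402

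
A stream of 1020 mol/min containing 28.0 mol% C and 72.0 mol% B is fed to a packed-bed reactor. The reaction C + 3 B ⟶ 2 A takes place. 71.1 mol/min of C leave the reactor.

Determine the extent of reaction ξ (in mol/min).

ξ = 215 mol/min

For C: n = n₀ − 1ξ → 71.1 = 285.6 − 1ξ, giving ξ = 214.5 mol/min.
Outlet amounts (n = n₀ + ν ξ):
  C: 285.6 − 1(214.5) = 71.1
  B: 734.4 − 3(214.5) = 90.9
  A: 0 + 2(214.5) = 429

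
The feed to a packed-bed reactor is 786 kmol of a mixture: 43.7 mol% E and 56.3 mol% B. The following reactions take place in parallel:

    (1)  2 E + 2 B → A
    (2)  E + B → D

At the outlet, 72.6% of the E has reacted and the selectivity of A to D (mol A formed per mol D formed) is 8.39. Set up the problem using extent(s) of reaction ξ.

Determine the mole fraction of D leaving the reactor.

Conversion of E: E consumed = 0.726 × 343.5 = 249.4 kmol = 2ξ₁ + 1ξ₂.
Selectivity: 1ξ₁ / (1ξ₂) = 8.39 → ξ₁ = 8.39 ξ₂.
Substitute: (2·8.39 + 1) ξ₂ = 249.4 → ξ₂ = 14.03 kmol, ξ₁ = 117.7 kmol.
Outlet amounts (n = n₀ + Σ ν·ξ):
  E: 343.5 − 2(117.7) − 1(14.03) = 94.11
  B: 442.5 − 2(117.7) − 1(14.03) = 193.2
  A: 0 + 1(117.7) = 117.7
  D: 0 + 1(14.03) = 14.03
Total out = 419 kmol; y_D = 14.03 / 419 = 0.03348.

0.0335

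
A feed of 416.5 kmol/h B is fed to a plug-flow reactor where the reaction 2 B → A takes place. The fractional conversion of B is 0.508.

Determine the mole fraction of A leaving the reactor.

B reacted = 0.508 × 416.5 = 211.6 kmol/h; ν_B = −2, so ξ = 211.6/2 = 105.8 kmol/h.
Outlet amounts (n = n₀ + ν ξ):
  B: 416.5 − 2(105.8) = 204.9
  A: 0 + 1(105.8) = 105.8
Total out = 310.7 kmol/h; y_A = 105.8 / 310.7 = 0.3405.

0.34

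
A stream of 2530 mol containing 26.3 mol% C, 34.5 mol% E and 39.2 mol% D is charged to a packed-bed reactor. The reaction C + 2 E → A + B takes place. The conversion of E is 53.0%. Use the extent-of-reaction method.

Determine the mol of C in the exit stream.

E reacted = 0.53 × 872.9 = 462.6 mol; ν_E = −2, so ξ = 462.6/2 = 231.3 mol.
Outlet amounts (n = n₀ + ν ξ):
  C: 665.4 − 1(231.3) = 434.1
  E: 872.9 − 2(231.3) = 410.2
  A: 0 + 1(231.3) = 231.3
  B: 0 + 1(231.3) = 231.3
  D: 991.8 (inert)

434 mol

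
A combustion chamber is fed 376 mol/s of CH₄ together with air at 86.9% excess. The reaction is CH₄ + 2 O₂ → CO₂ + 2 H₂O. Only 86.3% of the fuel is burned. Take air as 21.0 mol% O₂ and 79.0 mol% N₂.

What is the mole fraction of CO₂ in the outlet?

Stoichiometric O₂ = 2 × 376 = 752 mol/s; O₂ fed = 752 × 1.869 = 1405 mol/s.
N₂ fed = 1405 × 79/21 = 5287 mol/s.
Fuel reacted = 0.863 × 376 → ξ = 324.5 mol/s.
Outlet (n = n₀ + ν ξ):
  CH₄: 376 − 1(324.5) = 51.51
  O₂: 1405 − 2(324.5) = 756.5
  N₂: 5287 (inert)
  CO₂: 0 + 1(324.5) = 324.5
  H₂O: 0 + 2(324.5) = 649
Total out = 7069 mol/s; y_CO₂ = 324.5 / 7069 = 0.0459.

0.0459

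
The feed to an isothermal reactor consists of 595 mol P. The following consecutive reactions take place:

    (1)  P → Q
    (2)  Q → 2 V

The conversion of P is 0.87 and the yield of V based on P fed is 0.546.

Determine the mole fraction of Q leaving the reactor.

Conversion of P: P consumed = 1ξ₁ = 0.87 × 595 → ξ₁ = 517.6 mol.
Yield of V: 2ξ₂ / 595 = 0.546 → ξ₂ = 162.4 mol.
Outlet amounts (n = n₀ + Σ ν·ξ):
  P: 595 − 1(517.6) = 77.35
  Q: 0 + 1(517.6) − 1(162.4) = 355.2
  V: 0 + 2(162.4) = 324.9
Total out = 757.4 mol; y_Q = 355.2 / 757.4 = 0.469.

0.469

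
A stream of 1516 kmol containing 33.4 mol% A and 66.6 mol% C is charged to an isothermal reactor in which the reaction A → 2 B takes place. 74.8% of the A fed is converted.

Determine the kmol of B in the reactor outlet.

757 kmol

A reacted = 0.748 × 506.3 = 378.7 kmol; ν_A = −1, so ξ = 378.7/1 = 378.7 kmol.
Outlet amounts (n = n₀ + ν ξ):
  A: 506.3 − 1(378.7) = 127.6
  B: 0 + 2(378.7) = 757.5
  C: 1010 (inert)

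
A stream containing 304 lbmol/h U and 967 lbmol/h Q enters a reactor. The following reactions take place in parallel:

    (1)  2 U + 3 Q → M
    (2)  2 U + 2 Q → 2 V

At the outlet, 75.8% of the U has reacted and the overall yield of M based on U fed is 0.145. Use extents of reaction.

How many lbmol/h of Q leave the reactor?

692 lbmol/h

Yield of M: 1ξ₁ / 304 = 0.145 → ξ₁ = 44.08 lbmol/h.
Conversion of U: 2ξ₁ + 2ξ₂ = 0.758 × 304 = 230.4 → ξ₂ = 71.14 lbmol/h.
Outlet amounts (n = n₀ + Σ ν·ξ):
  U: 304 − 2(44.08) − 2(71.14) = 73.57
  Q: 967 − 3(44.08) − 2(71.14) = 692.5
  M: 0 + 1(44.08) = 44.08
  V: 0 + 2(71.14) = 142.3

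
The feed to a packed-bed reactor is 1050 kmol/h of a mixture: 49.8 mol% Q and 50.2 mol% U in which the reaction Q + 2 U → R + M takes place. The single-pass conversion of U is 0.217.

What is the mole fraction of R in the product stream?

0.0576

U reacted = 0.217 × 527.1 = 114.4 kmol/h; ν_U = −2, so ξ = 114.4/2 = 57.19 kmol/h.
Outlet amounts (n = n₀ + ν ξ):
  Q: 522.9 − 1(57.19) = 465.7
  U: 527.1 − 2(57.19) = 412.7
  R: 0 + 1(57.19) = 57.19
  M: 0 + 1(57.19) = 57.19
Total out = 992.8 kmol/h; y_R = 57.19 / 992.8 = 0.0576.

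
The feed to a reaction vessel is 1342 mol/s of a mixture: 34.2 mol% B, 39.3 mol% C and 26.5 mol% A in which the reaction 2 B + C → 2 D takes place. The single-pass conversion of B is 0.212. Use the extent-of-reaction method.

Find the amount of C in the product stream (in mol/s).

B reacted = 0.212 × 459 = 97.3 mol/s; ν_B = −2, so ξ = 97.3/2 = 48.65 mol/s.
Outlet amounts (n = n₀ + ν ξ):
  B: 459 − 2(48.65) = 361.7
  C: 527.4 − 1(48.65) = 478.8
  D: 0 + 2(48.65) = 97.3
  A: 355.6 (inert)

479 mol/s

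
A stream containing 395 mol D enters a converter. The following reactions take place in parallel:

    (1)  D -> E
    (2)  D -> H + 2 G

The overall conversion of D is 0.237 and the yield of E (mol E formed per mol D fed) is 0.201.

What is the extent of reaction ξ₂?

Yield of E: 1ξ₁ / 395 = 0.201 → ξ₁ = 79.4 mol.
Conversion of D: 1ξ₁ + 1ξ₂ = 0.237 × 395 = 93.61 → ξ₂ = 14.22 mol.
Outlet amounts (n = n₀ + Σ ν·ξ):
  D: 395 − 1(79.4) − 1(14.22) = 301.4
  E: 0 + 1(79.4) = 79.4
  H: 0 + 1(14.22) = 14.22
  G: 0 + 2(14.22) = 28.44

ξ₂ = 14.2 mol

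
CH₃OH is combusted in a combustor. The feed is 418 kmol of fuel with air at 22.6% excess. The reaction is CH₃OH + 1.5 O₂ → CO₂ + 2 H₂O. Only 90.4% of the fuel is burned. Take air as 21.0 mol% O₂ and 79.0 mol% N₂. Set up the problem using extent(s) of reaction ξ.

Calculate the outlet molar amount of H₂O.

Stoichiometric O₂ = 1.5 × 418 = 627 kmol; O₂ fed = 627 × 1.226 = 768.7 kmol.
N₂ fed = 768.7 × 79/21 = 2892 kmol.
Fuel reacted = 0.904 × 418 → ξ = 377.9 kmol.
Outlet (n = n₀ + ν ξ):
  CH₃OH: 418 − 1(377.9) = 40.13
  O₂: 768.7 − 1.5(377.9) = 201.9
  N₂: 2892 (inert)
  CO₂: 0 + 1(377.9) = 377.9
  H₂O: 0 + 2(377.9) = 755.7

756 kmol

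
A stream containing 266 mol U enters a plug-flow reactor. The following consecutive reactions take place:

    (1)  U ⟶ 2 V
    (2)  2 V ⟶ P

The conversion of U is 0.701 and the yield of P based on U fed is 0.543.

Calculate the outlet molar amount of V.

84.1 mol

Conversion of U: U consumed = 1ξ₁ = 0.701 × 266 → ξ₁ = 186.5 mol.
Yield of P: 1ξ₂ / 266 = 0.543 → ξ₂ = 144.4 mol.
Outlet amounts (n = n₀ + Σ ν·ξ):
  U: 266 − 1(186.5) = 79.53
  V: 0 + 2(186.5) − 2(144.4) = 84.06
  P: 0 + 1(144.4) = 144.4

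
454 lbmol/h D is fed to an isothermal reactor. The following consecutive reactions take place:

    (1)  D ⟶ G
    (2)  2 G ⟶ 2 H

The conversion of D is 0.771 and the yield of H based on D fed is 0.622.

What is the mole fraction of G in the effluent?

0.149

Conversion of D: D consumed = 1ξ₁ = 0.771 × 454 → ξ₁ = 350 lbmol/h.
Yield of H: 2ξ₂ / 454 = 0.622 → ξ₂ = 141.2 lbmol/h.
Outlet amounts (n = n₀ + Σ ν·ξ):
  D: 454 − 1(350) = 104
  G: 0 + 1(350) − 2(141.2) = 67.65
  H: 0 + 2(141.2) = 282.4
Total out = 454 lbmol/h; y_G = 67.65 / 454 = 0.149.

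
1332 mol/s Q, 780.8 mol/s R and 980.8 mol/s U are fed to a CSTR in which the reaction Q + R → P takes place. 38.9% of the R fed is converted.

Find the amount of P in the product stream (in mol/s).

304 mol/s

R reacted = 0.389 × 780.8 = 303.7 mol/s; ν_R = −1, so ξ = 303.7/1 = 303.7 mol/s.
Outlet amounts (n = n₀ + ν ξ):
  Q: 1332 − 1(303.7) = 1028
  R: 780.8 − 1(303.7) = 477.1
  P: 0 + 1(303.7) = 303.7
  U: 980.8 (inert)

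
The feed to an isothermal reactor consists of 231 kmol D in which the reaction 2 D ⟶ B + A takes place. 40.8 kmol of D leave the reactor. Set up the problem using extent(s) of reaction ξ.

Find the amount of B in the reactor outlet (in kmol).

95.1 kmol

For D: n = n₀ − 2ξ → 40.8 = 231 − 2ξ, giving ξ = 95.1 kmol.
Outlet amounts (n = n₀ + ν ξ):
  D: 231 − 2(95.1) = 40.8
  B: 0 + 1(95.1) = 95.1
  A: 0 + 1(95.1) = 95.1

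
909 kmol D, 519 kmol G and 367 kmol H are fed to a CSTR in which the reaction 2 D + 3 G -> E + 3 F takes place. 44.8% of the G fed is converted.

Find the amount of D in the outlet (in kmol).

754 kmol

G reacted = 0.448 × 519 = 232.5 kmol; ν_G = −3, so ξ = 232.5/3 = 77.5 kmol.
Outlet amounts (n = n₀ + ν ξ):
  D: 909 − 2(77.5) = 754
  G: 519 − 3(77.5) = 286.5
  E: 0 + 1(77.5) = 77.5
  F: 0 + 3(77.5) = 232.5
  H: 367 (inert)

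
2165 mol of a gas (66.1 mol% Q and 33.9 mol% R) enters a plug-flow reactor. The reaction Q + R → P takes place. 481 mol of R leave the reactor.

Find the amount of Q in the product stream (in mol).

For R: n = n₀ − 1ξ → 481 = 733.9 − 1ξ, giving ξ = 252.9 mol.
Outlet amounts (n = n₀ + ν ξ):
  Q: 1431 − 1(252.9) = 1178
  R: 733.9 − 1(252.9) = 481
  P: 0 + 1(252.9) = 252.9

1180 mol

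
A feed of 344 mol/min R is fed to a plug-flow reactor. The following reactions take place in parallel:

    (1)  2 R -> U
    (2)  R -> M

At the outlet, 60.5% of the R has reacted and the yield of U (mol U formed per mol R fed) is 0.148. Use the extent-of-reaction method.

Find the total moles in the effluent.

293 mol/min

Yield of U: 1ξ₁ / 344 = 0.148 → ξ₁ = 50.91 mol/min.
Conversion of R: 2ξ₁ + 1ξ₂ = 0.605 × 344 = 208.1 → ξ₂ = 106.3 mol/min.
Outlet amounts (n = n₀ + Σ ν·ξ):
  R: 344 − 2(50.91) − 1(106.3) = 135.9
  U: 0 + 1(50.91) = 50.91
  M: 0 + 1(106.3) = 106.3
Total out = 135.9 + 50.91 + 106.3 = 293.1 mol/min.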